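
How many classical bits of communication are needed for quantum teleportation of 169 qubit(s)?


Quantum teleportation requires 2 classical bits per qubit teleported.
169 qubit(s) -> 2 * 169 = 338 classical bits

338


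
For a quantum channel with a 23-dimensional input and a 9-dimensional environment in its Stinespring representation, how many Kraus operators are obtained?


Tracing out the environment in an orthonormal basis {|i>_E} gives Kraus operators K_i = <i|_E U |0>_E.
Number of Kraus operators = dim(H_env) = d_env
= 9

9


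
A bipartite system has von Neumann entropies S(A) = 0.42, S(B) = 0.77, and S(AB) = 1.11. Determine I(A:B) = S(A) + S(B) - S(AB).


I(A:B) = S(A) + S(B) - S(AB)
= 0.42 + 0.77 - 1.11
= 0.0800

0.0800


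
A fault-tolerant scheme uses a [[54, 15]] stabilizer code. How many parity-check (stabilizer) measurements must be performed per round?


For an [[n,k]] stabilizer code:
Number of stabilizer generators = n - k
= 54 - 15
= 39

39


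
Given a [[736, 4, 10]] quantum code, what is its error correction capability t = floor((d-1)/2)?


Code parameters: [[736, 4, 10]], distance d = 10.
Number of correctable errors = floor((d-1)/2)
= floor((10 - 1)/2)
= floor(9/2)
= 4

4


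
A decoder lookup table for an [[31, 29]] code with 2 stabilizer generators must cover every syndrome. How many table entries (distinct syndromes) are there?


Each stabilizer generator gives a binary (+1 or -1) measurement outcome.
With 2 independent generators:
Total syndromes = 2^2
= 4

4


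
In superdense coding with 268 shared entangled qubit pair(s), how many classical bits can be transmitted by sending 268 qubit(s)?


Superdense coding allows 2 classical bits per shared entangled pair.
268 pair(s) -> 2 * 268 = 536 classical bits

536


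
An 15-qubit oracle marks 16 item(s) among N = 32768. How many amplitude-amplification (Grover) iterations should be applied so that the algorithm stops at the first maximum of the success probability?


After j Grover iterations the success probability is P(j) = sin^2((2j+1)*theta), where sin(theta) = sqrt(k/N).
N = 2^15 = 32768, k = 16
sin(theta) = sqrt(k/N) = 0.02209708691
theta = arcsin(sqrt(k/N)) = 0.02209888557 rad
P(j) reaches its first maximum when (2j+1)*theta is as close as possible to pi/2, i.e. j = round(pi/(4*theta) - 1/2).
pi/(4*theta) - 1/2 = 35.0402
(For comparison, the common estimate pi/4 * sqrt(N/k) = 35.5431; the exact maximiser is used here.)
Optimal iterations = 35

35


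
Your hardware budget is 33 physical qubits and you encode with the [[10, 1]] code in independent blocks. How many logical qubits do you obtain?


Each code block uses 10 physical qubits for 1 logical qubit(s).
Number of complete blocks = floor(33 / 10) = 3
Logical qubits = 3 * 1
= 3

3


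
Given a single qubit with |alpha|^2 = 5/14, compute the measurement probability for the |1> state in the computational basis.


|alpha|^2 = 5/14 = 0.3571
|beta|^2 = 1 - 5/14 = 9/14 = 0.6429
P(|1>) = |beta|^2 = 0.6429

0.6429


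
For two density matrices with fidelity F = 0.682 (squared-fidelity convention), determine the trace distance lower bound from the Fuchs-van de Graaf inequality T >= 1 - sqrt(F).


Fuchs-van de Graaf (squared-fidelity convention): 1 - sqrt(F) <= T <= sqrt(1 - F).
Lower bound: T >= 1 - sqrt(F)
sqrt(F) = sqrt(0.682) = 0.8258
T >= 1 - 0.8258
T >= 0.1742

0.1742


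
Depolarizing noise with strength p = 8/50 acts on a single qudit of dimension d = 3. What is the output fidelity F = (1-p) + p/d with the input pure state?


F = (1-p) + p/d
= (1 - 0.1600) + 0.1600/3
= 0.8400 + 0.0533
= 0.8933

0.8933


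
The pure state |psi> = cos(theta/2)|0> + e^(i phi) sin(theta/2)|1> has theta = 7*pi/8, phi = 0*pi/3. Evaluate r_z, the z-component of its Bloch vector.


theta = 2.7489, phi = 0.0000
r_z = cos(theta) = -0.9239

-0.9239


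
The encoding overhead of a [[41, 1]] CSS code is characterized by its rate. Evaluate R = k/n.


Code rate R = k/n
= 1/41
= 0.0244

0.0244


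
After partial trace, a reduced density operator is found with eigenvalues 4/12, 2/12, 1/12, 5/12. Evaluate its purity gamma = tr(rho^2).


tr(rho^2) = sum of eigenvalues squared
= (4/12)^2 + (2/12)^2 + (1/12)^2 + (5/12)^2
= (16 + 4 + 1 + 25) / 144
= 46/144
= 0.3194

0.3194


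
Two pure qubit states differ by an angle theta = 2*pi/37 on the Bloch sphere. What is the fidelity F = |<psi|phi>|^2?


For states separated by angle theta on Bloch sphere:
F = cos^2(theta/2)
theta = 2*pi/37 = 0.1698
theta/2 = 0.0849
cos(theta/2) = 0.9964
F = 0.9928

0.9928


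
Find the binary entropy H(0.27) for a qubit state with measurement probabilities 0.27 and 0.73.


S = -p*log2(p) - (1-p)*log2(1-p)
p = 0.2700, 1-p = 0.7300
= -0.2700 * log2(0.2700) - 0.7300 * log2(0.7300)
= -(-0.5100) - (-0.3314)
= 0.8415

0.8415


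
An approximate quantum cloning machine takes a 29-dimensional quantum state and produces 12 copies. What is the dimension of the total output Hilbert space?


Output space = H^(tensor 12) where dim(H) = 29
dim = 29^12
= 841 (after 2 factors)
= 24389 (after 3 factors)
= 707281 (after 4 factors)
= 20511149 (after 5 factors)
= 594823321 (after 6 factors)
= 17249876309 (after 7 factors)
= 500246412961 (after 8 factors)
= 14507145975869 (after 9 factors)
= 420707233300201 (after 10 factors)
= 12200509765705829 (after 11 factors)
= 353814783205469041 (after 12 factors)
= 353814783205469041

353814783205469041


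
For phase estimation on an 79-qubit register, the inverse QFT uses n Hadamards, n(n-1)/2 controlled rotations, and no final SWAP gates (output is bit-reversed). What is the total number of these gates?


Hadamard gates: 79
Controlled rotations: n*(n-1)/2 = 79*78/2 = 3081
SWAP gates: 0 (omitted)
Total = 79 + 3081
= 3160

3160


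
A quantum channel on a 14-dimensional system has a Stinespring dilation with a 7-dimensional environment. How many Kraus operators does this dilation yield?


Tracing out the environment in an orthonormal basis {|i>_E} gives Kraus operators K_i = <i|_E U |0>_E.
Number of Kraus operators = dim(H_env) = d_env
= 7

7


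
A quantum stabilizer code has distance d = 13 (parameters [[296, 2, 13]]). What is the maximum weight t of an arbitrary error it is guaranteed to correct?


Code parameters: [[296, 2, 13]], distance d = 13.
Number of correctable errors = floor((d-1)/2)
= floor((13 - 1)/2)
= floor(12/2)
= 6

6


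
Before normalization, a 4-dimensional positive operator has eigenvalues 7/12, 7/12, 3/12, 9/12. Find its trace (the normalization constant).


tr(M) = sum of eigenvalues
= 7/12 + 7/12 + 3/12 + 9/12
= 26/12
= 2.1667

2.1667


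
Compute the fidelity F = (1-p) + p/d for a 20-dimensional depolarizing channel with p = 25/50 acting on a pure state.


F = (1-p) + p/d
= (1 - 0.5000) + 0.5000/20
= 0.5000 + 0.0250
= 0.5250

0.5250


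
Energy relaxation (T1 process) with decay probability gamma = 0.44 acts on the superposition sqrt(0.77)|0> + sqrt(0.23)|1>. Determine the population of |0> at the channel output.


For amplitude damping with parameter gamma on state sqrt(a)|0> + sqrt(b)|1>:
alpha^2 = 0.77, beta^2 = 0.23
P(|0>) = alpha^2 + gamma * beta^2
= 0.77 + 0.44 * 0.23
= 0.77 + 0.1012
= 0.8712

0.8712


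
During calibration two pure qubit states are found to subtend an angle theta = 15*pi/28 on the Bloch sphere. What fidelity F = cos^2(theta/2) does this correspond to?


For states separated by angle theta on Bloch sphere:
F = cos^2(theta/2)
theta = 15*pi/28 = 1.6830
theta/2 = 0.8415
cos(theta/2) = 0.6663
F = 0.4440

0.4440


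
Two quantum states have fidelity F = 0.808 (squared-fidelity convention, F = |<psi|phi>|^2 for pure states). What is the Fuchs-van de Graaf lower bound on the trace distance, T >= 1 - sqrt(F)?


Fuchs-van de Graaf (squared-fidelity convention): 1 - sqrt(F) <= T <= sqrt(1 - F).
Lower bound: T >= 1 - sqrt(F)
sqrt(F) = sqrt(0.808) = 0.8989
T >= 1 - 0.8989
T >= 0.1011

0.1011


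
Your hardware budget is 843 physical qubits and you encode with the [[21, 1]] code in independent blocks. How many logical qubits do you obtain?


Each code block uses 21 physical qubits for 1 logical qubit(s).
Number of complete blocks = floor(843 / 21) = 40
Logical qubits = 40 * 1
= 40

40


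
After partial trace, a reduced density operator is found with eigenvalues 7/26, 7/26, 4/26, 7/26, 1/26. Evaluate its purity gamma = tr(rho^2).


tr(rho^2) = sum of eigenvalues squared
= (7/26)^2 + (7/26)^2 + (4/26)^2 + (7/26)^2 + (1/26)^2
= (49 + 49 + 16 + 49 + 1) / 676
= 164/676
= 0.2426

0.2426


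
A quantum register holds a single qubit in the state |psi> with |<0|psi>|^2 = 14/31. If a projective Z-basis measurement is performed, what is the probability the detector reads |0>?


|alpha|^2 = 14/31 = 0.4516
|beta|^2 = 1 - 14/31 = 17/31 = 0.5484
P(|0>) = |alpha|^2 = 0.4516

0.4516


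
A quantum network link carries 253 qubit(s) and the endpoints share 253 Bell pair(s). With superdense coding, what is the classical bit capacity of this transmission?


Superdense coding allows 2 classical bits per shared entangled pair.
253 pair(s) -> 2 * 253 = 506 classical bits

506


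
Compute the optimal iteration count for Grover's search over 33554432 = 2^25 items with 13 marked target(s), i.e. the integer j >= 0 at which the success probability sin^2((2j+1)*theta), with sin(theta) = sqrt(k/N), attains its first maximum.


After j Grover iterations the success probability is P(j) = sin^2((2j+1)*theta), where sin(theta) = sqrt(k/N).
N = 2^25 = 33554432, k = 13
sin(theta) = sqrt(k/N) = 0.0006224389055
theta = arcsin(sqrt(k/N)) = 0.0006224389457 rad
P(j) reaches its first maximum when (2j+1)*theta is as close as possible to pi/2, i.e. j = round(pi/(4*theta) - 1/2).
pi/(4*theta) - 1/2 = 1261.3076
(For comparison, the common estimate pi/4 * sqrt(N/k) = 1261.8076; the exact maximiser is used here.)
Optimal iterations = 1261

1261


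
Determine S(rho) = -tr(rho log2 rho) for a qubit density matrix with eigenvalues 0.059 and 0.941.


S = -p*log2(p) - (1-p)*log2(1-p)
p = 0.0590, 1-p = 0.9410
= -0.0590 * log2(0.0590) - 0.9410 * log2(0.9410)
= -(-0.2409) - (-0.0826)
= 0.3235

0.3235


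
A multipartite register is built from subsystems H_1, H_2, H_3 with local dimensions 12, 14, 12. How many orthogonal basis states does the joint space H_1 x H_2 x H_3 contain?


dim(H_1 x H_2 x H_3) = 12 * 14 * 12
= 168 * 12
= 2016

2016


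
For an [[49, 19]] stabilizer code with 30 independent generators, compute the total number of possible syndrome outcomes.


Each stabilizer generator gives a binary (+1 or -1) measurement outcome.
With 30 independent generators:
Total syndromes = 2^30
= 1073741824

1073741824


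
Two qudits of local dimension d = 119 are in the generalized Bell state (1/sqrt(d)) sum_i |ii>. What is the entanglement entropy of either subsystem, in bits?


For a maximally entangled state in d x d:
S = log2(d) = log2(119)
= 6.8948

6.8948


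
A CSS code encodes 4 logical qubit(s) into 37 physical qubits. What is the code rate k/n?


Code rate R = k/n
= 4/37
= 0.1081

0.1081


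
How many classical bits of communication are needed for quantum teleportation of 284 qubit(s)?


Quantum teleportation requires 2 classical bits per qubit teleported.
284 qubit(s) -> 2 * 284 = 568 classical bits

568


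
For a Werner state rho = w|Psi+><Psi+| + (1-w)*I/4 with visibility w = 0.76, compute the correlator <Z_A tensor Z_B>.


|Psi+> = (|01> + |10>)/sqrt(2)
For the pure Bell state, <Z_A Z_B> = -1 (Bell-state Pauli correlator).
The maximally-mixed part I/4 has tr(I/4 * P tensor P) = 0 for any traceless Pauli P.
So <Z_A Z_B>_rho = w * (-1) + (1 - w) * 0
= 0.76 * (-1)
= -0.7600

-0.7600


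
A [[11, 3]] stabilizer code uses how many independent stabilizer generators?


For an [[n,k]] stabilizer code:
Number of stabilizer generators = n - k
= 11 - 3
= 8

8


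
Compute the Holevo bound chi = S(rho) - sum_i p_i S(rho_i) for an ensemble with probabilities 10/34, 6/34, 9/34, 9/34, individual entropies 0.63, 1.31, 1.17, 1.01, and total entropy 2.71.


chi = S(rho) - sum_i p_i * S(rho_i)
Weighted entropy = 10/34 * 0.63 + 6/34 * 1.31 + 9/34 * 1.17 + 9/34 * 1.01
= 0.9935
chi = 2.71 - 0.9935
= 1.7165

1.7165


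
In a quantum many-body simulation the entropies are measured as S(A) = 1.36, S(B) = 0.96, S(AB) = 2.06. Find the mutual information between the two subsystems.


I(A:B) = S(A) + S(B) - S(AB)
= 1.36 + 0.96 - 2.06
= 0.2600

0.2600


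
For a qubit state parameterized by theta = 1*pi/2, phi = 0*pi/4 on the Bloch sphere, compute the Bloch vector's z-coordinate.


theta = 1.5708, phi = 0.0000
r_z = cos(theta) = 0.0000

0.0000


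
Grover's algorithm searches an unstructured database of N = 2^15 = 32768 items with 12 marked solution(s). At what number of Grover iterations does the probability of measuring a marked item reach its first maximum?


After j Grover iterations the success probability is P(j) = sin^2((2j+1)*theta), where sin(theta) = sqrt(k/N).
N = 2^15 = 32768, k = 12
sin(theta) = sqrt(k/N) = 0.01913663862
theta = arcsin(sqrt(k/N)) = 0.01913780682 rad
P(j) reaches its first maximum when (2j+1)*theta is as close as possible to pi/2, i.e. j = round(pi/(4*theta) - 1/2).
pi/(4*theta) - 1/2 = 40.5391
(For comparison, the common estimate pi/4 * sqrt(N/k) = 41.0416; the exact maximiser is used here.)
Optimal iterations = 41

41


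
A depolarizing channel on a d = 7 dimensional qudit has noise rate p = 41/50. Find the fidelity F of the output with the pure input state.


F = (1-p) + p/d
= (1 - 0.8200) + 0.8200/7
= 0.1800 + 0.1171
= 0.2971

0.2971


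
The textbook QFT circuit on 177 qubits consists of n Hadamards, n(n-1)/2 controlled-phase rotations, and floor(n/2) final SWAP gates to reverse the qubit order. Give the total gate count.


Hadamard gates: 177
Controlled rotations: n*(n-1)/2 = 177*176/2 = 15576
SWAP gates: floor(n/2) = floor(177/2) = 88
Total = 177 + 15576 + 88
= 15841

15841


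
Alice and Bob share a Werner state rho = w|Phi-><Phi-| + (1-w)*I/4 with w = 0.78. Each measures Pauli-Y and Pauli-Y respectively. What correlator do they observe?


|Phi-> = (|00> - |11>)/sqrt(2)
For the pure Bell state, <Y_A Y_B> = +1 (Bell-state Pauli correlator).
The maximally-mixed part I/4 has tr(I/4 * P tensor P) = 0 for any traceless Pauli P.
So <Y_A Y_B>_rho = w * (+1) + (1 - w) * 0
= 0.78 * (+1)
= 0.7800

0.7800


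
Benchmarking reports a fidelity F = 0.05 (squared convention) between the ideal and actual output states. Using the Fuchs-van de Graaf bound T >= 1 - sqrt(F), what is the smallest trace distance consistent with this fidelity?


Fuchs-van de Graaf (squared-fidelity convention): 1 - sqrt(F) <= T <= sqrt(1 - F).
Lower bound: T >= 1 - sqrt(F)
sqrt(F) = sqrt(0.05) = 0.2236
T >= 1 - 0.2236
T >= 0.7764

0.7764


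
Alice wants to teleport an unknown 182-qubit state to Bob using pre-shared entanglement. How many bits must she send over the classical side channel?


Quantum teleportation requires 2 classical bits per qubit teleported.
182 qubit(s) -> 2 * 182 = 364 classical bits

364


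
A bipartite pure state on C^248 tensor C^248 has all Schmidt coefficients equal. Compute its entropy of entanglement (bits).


For a maximally entangled state in d x d:
S = log2(d) = log2(248)
= 7.9542

7.9542


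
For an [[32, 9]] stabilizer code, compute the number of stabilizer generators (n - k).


For an [[n,k]] stabilizer code:
Number of stabilizer generators = n - k
= 32 - 9
= 23

23


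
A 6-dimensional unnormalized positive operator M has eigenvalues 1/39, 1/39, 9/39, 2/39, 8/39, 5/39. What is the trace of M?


tr(M) = sum of eigenvalues
= 1/39 + 1/39 + 9/39 + 2/39 + 8/39 + 5/39
= 26/39
= 0.6667

0.6667


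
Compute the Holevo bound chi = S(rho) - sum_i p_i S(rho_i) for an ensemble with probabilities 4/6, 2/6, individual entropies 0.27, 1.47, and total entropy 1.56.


chi = S(rho) - sum_i p_i * S(rho_i)
Weighted entropy = 4/6 * 0.27 + 2/6 * 1.47
= 0.6700
chi = 1.56 - 0.6700
= 0.8900

0.8900


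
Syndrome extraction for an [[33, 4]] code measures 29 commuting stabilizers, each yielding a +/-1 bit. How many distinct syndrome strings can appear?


Each stabilizer generator gives a binary (+1 or -1) measurement outcome.
With 29 independent generators:
Total syndromes = 2^29
= 536870912

536870912


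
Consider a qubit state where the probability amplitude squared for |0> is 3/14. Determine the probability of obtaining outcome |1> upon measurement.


|alpha|^2 = 3/14 = 0.2143
|beta|^2 = 1 - 3/14 = 11/14 = 0.7857
P(|1>) = |beta|^2 = 0.7857

0.7857


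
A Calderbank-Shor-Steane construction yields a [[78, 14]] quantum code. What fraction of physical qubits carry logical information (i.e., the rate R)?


Code rate R = k/n
= 14/78
= 0.1795

0.1795


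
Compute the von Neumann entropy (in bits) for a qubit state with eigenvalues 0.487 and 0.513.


S = -p*log2(p) - (1-p)*log2(1-p)
p = 0.4870, 1-p = 0.5130
= -0.4870 * log2(0.4870) - 0.5130 * log2(0.5130)
= -(-0.5055) - (-0.4940)
= 0.9995

0.9995


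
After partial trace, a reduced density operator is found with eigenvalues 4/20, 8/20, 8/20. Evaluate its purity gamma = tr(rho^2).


tr(rho^2) = sum of eigenvalues squared
= (4/20)^2 + (8/20)^2 + (8/20)^2
= (16 + 64 + 64) / 400
= 144/400
= 0.3600

0.3600


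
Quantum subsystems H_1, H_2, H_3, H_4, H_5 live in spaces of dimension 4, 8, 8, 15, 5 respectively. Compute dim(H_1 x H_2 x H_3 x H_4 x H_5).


dim(H_1 x H_2 x H_3 x H_4 x H_5) = 4 * 8 * 8 * 15 * 5
= 32 * 8 * 15 * 5
= 256 * 15 * 5
= 3840 * 5
= 19200

19200


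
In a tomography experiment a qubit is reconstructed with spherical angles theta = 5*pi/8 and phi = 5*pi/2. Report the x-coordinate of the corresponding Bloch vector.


theta = 1.9635, phi = 7.8540
r_x = sin(theta)*cos(phi) = 0.9239 * 0.0000
r_x = 0.0000

0.0000


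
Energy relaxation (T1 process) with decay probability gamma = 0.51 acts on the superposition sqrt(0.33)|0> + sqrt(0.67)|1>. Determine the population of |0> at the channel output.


For amplitude damping with parameter gamma on state sqrt(a)|0> + sqrt(b)|1>:
alpha^2 = 0.33, beta^2 = 0.67
P(|0>) = alpha^2 + gamma * beta^2
= 0.33 + 0.51 * 0.67
= 0.33 + 0.3417
= 0.6717

0.6717


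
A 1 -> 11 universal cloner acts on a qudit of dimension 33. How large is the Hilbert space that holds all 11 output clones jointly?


Output space = H^(tensor 11) where dim(H) = 33
dim = 33^11
= 1089 (after 2 factors)
= 35937 (after 3 factors)
= 1185921 (after 4 factors)
= 39135393 (after 5 factors)
= 1291467969 (after 6 factors)
= 42618442977 (after 7 factors)
= 1406408618241 (after 8 factors)
= 46411484401953 (after 9 factors)
= 1531578985264449 (after 10 factors)
= 50542106513726817 (after 11 factors)
= 50542106513726817

50542106513726817


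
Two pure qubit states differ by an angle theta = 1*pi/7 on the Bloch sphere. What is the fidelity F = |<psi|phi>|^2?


For states separated by angle theta on Bloch sphere:
F = cos^2(theta/2)
theta = 1*pi/7 = 0.4488
theta/2 = 0.2244
cos(theta/2) = 0.9749
F = 0.9505

0.9505


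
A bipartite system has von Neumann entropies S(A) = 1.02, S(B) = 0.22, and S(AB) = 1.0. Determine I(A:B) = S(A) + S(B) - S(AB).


I(A:B) = S(A) + S(B) - S(AB)
= 1.02 + 0.22 - 1.0
= 0.2400

0.2400


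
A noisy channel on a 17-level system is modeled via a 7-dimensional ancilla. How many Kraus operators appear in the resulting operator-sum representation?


Tracing out the environment in an orthonormal basis {|i>_E} gives Kraus operators K_i = <i|_E U |0>_E.
Number of Kraus operators = dim(H_env) = d_env
= 7

7


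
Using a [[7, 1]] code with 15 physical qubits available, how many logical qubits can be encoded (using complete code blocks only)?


Each code block uses 7 physical qubits for 1 logical qubit(s).
Number of complete blocks = floor(15 / 7) = 2
Logical qubits = 2 * 1
= 2

2


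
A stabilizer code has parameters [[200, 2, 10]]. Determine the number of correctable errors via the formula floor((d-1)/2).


Code parameters: [[200, 2, 10]], distance d = 10.
Number of correctable errors = floor((d-1)/2)
= floor((10 - 1)/2)
= floor(9/2)
= 4

4


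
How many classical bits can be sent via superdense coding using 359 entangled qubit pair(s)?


Superdense coding allows 2 classical bits per shared entangled pair.
359 pair(s) -> 2 * 359 = 718 classical bits

718


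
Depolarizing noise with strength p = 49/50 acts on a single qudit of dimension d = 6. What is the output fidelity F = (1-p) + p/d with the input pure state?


F = (1-p) + p/d
= (1 - 0.9800) + 0.9800/6
= 0.0200 + 0.1633
= 0.1833

0.1833


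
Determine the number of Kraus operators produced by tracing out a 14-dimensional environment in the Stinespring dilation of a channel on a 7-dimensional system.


Tracing out the environment in an orthonormal basis {|i>_E} gives Kraus operators K_i = <i|_E U |0>_E.
Number of Kraus operators = dim(H_env) = d_env
= 14

14


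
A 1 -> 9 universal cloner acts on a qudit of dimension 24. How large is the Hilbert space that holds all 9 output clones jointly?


Output space = H^(tensor 9) where dim(H) = 24
dim = 24^9
= 576 (after 2 factors)
= 13824 (after 3 factors)
= 331776 (after 4 factors)
= 7962624 (after 5 factors)
= 191102976 (after 6 factors)
= 4586471424 (after 7 factors)
= 110075314176 (after 8 factors)
= 2641807540224 (after 9 factors)
= 2641807540224

2641807540224


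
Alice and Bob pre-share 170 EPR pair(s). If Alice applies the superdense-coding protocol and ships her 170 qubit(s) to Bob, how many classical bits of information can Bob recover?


Superdense coding allows 2 classical bits per shared entangled pair.
170 pair(s) -> 2 * 170 = 340 classical bits

340


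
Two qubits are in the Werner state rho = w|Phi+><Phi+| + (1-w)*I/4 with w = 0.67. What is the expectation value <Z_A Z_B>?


|Phi+> = (|00> + |11>)/sqrt(2)
For the pure Bell state, <Z_A Z_B> = +1 (Bell-state Pauli correlator).
The maximally-mixed part I/4 has tr(I/4 * P tensor P) = 0 for any traceless Pauli P.
So <Z_A Z_B>_rho = w * (+1) + (1 - w) * 0
= 0.67 * (+1)
= 0.6700

0.6700


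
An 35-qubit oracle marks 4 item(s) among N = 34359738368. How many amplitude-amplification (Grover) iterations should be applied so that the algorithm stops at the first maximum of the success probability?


After j Grover iterations the success probability is P(j) = sin^2((2j+1)*theta), where sin(theta) = sqrt(k/N).
N = 2^35 = 34359738368, k = 4
sin(theta) = sqrt(k/N) = 1.078959322e-05
theta = arcsin(sqrt(k/N)) = 1.078959322e-05 rad
P(j) reaches its first maximum when (2j+1)*theta is as close as possible to pi/2, i.e. j = round(pi/(4*theta) - 1/2).
pi/(4*theta) - 1/2 = 72791.6941
(For comparison, the common estimate pi/4 * sqrt(N/k) = 72792.1941; the exact maximiser is used here.)
Optimal iterations = 72792

72792


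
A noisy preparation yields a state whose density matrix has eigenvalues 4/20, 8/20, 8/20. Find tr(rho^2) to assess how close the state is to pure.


tr(rho^2) = sum of eigenvalues squared
= (4/20)^2 + (8/20)^2 + (8/20)^2
= (16 + 64 + 64) / 400
= 144/400
= 0.3600

0.3600


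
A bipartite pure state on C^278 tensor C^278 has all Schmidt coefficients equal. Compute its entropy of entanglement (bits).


For a maximally entangled state in d x d:
S = log2(d) = log2(278)
= 8.1189

8.1189


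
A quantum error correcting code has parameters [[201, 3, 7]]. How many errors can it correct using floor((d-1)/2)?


Code parameters: [[201, 3, 7]], distance d = 7.
Number of correctable errors = floor((d-1)/2)
= floor((7 - 1)/2)
= floor(6/2)
= 3

3


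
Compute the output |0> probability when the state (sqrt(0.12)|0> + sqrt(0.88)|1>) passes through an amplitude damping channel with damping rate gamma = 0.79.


For amplitude damping with parameter gamma on state sqrt(a)|0> + sqrt(b)|1>:
alpha^2 = 0.12, beta^2 = 0.88
P(|0>) = alpha^2 + gamma * beta^2
= 0.12 + 0.79 * 0.88
= 0.12 + 0.6952
= 0.8152

0.8152


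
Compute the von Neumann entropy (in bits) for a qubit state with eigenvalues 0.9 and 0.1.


S = -p*log2(p) - (1-p)*log2(1-p)
p = 0.9000, 1-p = 0.1000
= -0.9000 * log2(0.9000) - 0.1000 * log2(0.1000)
= -(-0.1368) - (-0.3322)
= 0.4690

0.4690


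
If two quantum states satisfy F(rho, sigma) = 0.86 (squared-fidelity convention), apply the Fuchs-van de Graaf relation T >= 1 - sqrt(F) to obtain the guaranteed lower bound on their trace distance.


Fuchs-van de Graaf (squared-fidelity convention): 1 - sqrt(F) <= T <= sqrt(1 - F).
Lower bound: T >= 1 - sqrt(F)
sqrt(F) = sqrt(0.86) = 0.9274
T >= 1 - 0.9274
T >= 0.0726

0.0726


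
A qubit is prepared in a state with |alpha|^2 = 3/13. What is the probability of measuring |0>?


|alpha|^2 = 3/13 = 0.2308
|beta|^2 = 1 - 3/13 = 10/13 = 0.7692
P(|0>) = |alpha|^2 = 0.2308

0.2308


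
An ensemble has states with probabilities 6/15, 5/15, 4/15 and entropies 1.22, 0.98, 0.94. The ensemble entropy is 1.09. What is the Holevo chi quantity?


chi = S(rho) - sum_i p_i * S(rho_i)
Weighted entropy = 6/15 * 1.22 + 5/15 * 0.98 + 4/15 * 0.94
= 1.0653
chi = 1.09 - 1.0653
= 0.0247

0.0247


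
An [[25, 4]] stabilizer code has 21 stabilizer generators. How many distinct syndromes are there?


Each stabilizer generator gives a binary (+1 or -1) measurement outcome.
With 21 independent generators:
Total syndromes = 2^21
= 2097152

2097152


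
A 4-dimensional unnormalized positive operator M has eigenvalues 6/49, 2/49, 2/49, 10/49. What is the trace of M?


tr(M) = sum of eigenvalues
= 6/49 + 2/49 + 2/49 + 10/49
= 20/49
= 0.4082

0.4082


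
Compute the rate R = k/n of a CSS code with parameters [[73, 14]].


Code rate R = k/n
= 14/73
= 0.1918

0.1918


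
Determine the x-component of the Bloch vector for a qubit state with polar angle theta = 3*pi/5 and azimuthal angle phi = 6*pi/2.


theta = 1.8850, phi = 9.4248
r_x = sin(theta)*cos(phi) = 0.9511 * -1.0000
r_x = -0.9511

-0.9511


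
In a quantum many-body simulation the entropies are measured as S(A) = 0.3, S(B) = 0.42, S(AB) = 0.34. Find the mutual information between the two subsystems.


I(A:B) = S(A) + S(B) - S(AB)
= 0.3 + 0.42 - 0.34
= 0.3800

0.3800


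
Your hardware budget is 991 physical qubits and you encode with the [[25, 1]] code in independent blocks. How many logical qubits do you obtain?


Each code block uses 25 physical qubits for 1 logical qubit(s).
Number of complete blocks = floor(991 / 25) = 39
Logical qubits = 39 * 1
= 39

39


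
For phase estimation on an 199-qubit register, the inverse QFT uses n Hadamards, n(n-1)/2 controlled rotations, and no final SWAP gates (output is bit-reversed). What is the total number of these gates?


Hadamard gates: 199
Controlled rotations: n*(n-1)/2 = 199*198/2 = 19701
SWAP gates: 0 (omitted)
Total = 199 + 19701
= 19900

19900


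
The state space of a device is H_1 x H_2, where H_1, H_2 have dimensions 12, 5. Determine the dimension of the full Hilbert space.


dim(H_1 x H_2) = 12 * 5
= 60

60


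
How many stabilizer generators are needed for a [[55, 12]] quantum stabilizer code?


For an [[n,k]] stabilizer code:
Number of stabilizer generators = n - k
= 55 - 12
= 43

43


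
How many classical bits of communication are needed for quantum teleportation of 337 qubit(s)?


Quantum teleportation requires 2 classical bits per qubit teleported.
337 qubit(s) -> 2 * 337 = 674 classical bits

674


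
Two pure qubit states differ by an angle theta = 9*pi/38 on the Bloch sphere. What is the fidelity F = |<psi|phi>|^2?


For states separated by angle theta on Bloch sphere:
F = cos^2(theta/2)
theta = 9*pi/38 = 0.7441
theta/2 = 0.3720
cos(theta/2) = 0.9316
F = 0.8679

0.8679


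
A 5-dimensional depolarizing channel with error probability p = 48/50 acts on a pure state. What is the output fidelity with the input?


F = (1-p) + p/d
= (1 - 0.9600) + 0.9600/5
= 0.0400 + 0.1920
= 0.2320

0.2320


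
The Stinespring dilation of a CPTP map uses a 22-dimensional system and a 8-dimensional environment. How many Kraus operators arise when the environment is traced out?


Tracing out the environment in an orthonormal basis {|i>_E} gives Kraus operators K_i = <i|_E U |0>_E.
Number of Kraus operators = dim(H_env) = d_env
= 8

8


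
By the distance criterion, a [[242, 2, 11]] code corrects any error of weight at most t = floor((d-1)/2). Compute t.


Code parameters: [[242, 2, 11]], distance d = 11.
Number of correctable errors = floor((d-1)/2)
= floor((11 - 1)/2)
= floor(10/2)
= 5

5


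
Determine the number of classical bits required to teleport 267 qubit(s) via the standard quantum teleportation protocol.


Quantum teleportation requires 2 classical bits per qubit teleported.
267 qubit(s) -> 2 * 267 = 534 classical bits

534


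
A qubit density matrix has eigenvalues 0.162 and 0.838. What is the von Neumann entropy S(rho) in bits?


S = -p*log2(p) - (1-p)*log2(1-p)
p = 0.1620, 1-p = 0.8380
= -0.1620 * log2(0.1620) - 0.8380 * log2(0.8380)
= -(-0.4254) - (-0.2137)
= 0.6391

0.6391


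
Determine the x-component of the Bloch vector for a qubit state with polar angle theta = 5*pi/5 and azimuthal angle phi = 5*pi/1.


theta = 3.1416, phi = 15.7080
r_x = sin(theta)*cos(phi) = 0.0000 * -1.0000
r_x = 0.0000

0.0000


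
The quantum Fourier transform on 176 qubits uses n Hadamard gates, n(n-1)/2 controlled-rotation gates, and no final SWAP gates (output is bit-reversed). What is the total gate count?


Hadamard gates: 176
Controlled rotations: n*(n-1)/2 = 176*175/2 = 15400
SWAP gates: 0 (omitted)
Total = 176 + 15400
= 15576

15576


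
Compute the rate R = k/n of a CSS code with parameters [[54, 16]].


Code rate R = k/n
= 16/54
= 0.2963

0.2963


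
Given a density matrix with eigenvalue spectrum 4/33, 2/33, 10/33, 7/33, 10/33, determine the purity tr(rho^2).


tr(rho^2) = sum of eigenvalues squared
= (4/33)^2 + (2/33)^2 + (10/33)^2 + (7/33)^2 + (10/33)^2
= (16 + 4 + 100 + 49 + 100) / 1089
= 269/1089
= 0.2470

0.2470


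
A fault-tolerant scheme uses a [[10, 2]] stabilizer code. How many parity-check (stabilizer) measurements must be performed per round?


For an [[n,k]] stabilizer code:
Number of stabilizer generators = n - k
= 10 - 2
= 8

8


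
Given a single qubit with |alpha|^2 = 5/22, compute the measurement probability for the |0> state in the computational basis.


|alpha|^2 = 5/22 = 0.2273
|beta|^2 = 1 - 5/22 = 17/22 = 0.7727
P(|0>) = |alpha|^2 = 0.2273

0.2273


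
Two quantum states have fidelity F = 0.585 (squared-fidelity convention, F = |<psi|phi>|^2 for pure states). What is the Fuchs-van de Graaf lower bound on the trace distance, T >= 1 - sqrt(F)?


Fuchs-van de Graaf (squared-fidelity convention): 1 - sqrt(F) <= T <= sqrt(1 - F).
Lower bound: T >= 1 - sqrt(F)
sqrt(F) = sqrt(0.585) = 0.7649
T >= 1 - 0.7649
T >= 0.2351

0.2351


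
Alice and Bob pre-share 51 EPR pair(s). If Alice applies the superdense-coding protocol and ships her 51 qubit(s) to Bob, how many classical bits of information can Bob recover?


Superdense coding allows 2 classical bits per shared entangled pair.
51 pair(s) -> 2 * 51 = 102 classical bits

102


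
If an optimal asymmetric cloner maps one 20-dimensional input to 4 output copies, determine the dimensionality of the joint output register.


Output space = H^(tensor 4) where dim(H) = 20
dim = 20^4
= 400 (after 2 factors)
= 8000 (after 3 factors)
= 160000 (after 4 factors)
= 160000

160000


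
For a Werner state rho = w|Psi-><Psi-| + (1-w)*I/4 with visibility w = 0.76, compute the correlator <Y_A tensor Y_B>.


|Psi-> = (|01> - |10>)/sqrt(2)
For the pure Bell state, <Y_A Y_B> = -1 (Bell-state Pauli correlator).
The maximally-mixed part I/4 has tr(I/4 * P tensor P) = 0 for any traceless Pauli P.
So <Y_A Y_B>_rho = w * (-1) + (1 - w) * 0
= 0.76 * (-1)
= -0.7600

-0.7600


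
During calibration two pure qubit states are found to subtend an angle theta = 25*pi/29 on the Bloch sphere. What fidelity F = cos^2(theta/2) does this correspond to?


For states separated by angle theta on Bloch sphere:
F = cos^2(theta/2)
theta = 25*pi/29 = 2.7083
theta/2 = 1.3541
cos(theta/2) = 0.2150
F = 0.0462

0.0462


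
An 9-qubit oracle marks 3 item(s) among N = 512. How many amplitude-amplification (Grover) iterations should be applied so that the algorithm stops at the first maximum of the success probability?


After j Grover iterations the success probability is P(j) = sin^2((2j+1)*theta), where sin(theta) = sqrt(k/N).
N = 2^9 = 512, k = 3
sin(theta) = sqrt(k/N) = 0.07654655446
theta = arcsin(sqrt(k/N)) = 0.07662150475 rad
P(j) reaches its first maximum when (2j+1)*theta is as close as possible to pi/2, i.e. j = round(pi/(4*theta) - 1/2).
pi/(4*theta) - 1/2 = 9.7504
(For comparison, the common estimate pi/4 * sqrt(N/k) = 10.2604; the exact maximiser is used here.)
Optimal iterations = 10

10


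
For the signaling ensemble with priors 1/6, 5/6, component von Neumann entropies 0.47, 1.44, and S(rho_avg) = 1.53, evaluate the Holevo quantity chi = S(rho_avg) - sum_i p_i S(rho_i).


chi = S(rho) - sum_i p_i * S(rho_i)
Weighted entropy = 1/6 * 0.47 + 5/6 * 1.44
= 1.2783
chi = 1.53 - 1.2783
= 0.2517

0.2517


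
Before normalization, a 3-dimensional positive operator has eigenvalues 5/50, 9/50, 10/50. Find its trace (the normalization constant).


tr(M) = sum of eigenvalues
= 5/50 + 9/50 + 10/50
= 24/50
= 0.4800

0.4800


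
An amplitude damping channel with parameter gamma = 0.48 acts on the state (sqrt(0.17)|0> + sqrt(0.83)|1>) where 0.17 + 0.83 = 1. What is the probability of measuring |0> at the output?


For amplitude damping with parameter gamma on state sqrt(a)|0> + sqrt(b)|1>:
alpha^2 = 0.17, beta^2 = 0.83
P(|0>) = alpha^2 + gamma * beta^2
= 0.17 + 0.48 * 0.83
= 0.17 + 0.3984
= 0.5684

0.5684


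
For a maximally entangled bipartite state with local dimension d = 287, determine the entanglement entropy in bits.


For a maximally entangled state in d x d:
S = log2(d) = log2(287)
= 8.1649

8.1649


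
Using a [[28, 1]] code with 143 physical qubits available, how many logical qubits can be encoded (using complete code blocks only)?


Each code block uses 28 physical qubits for 1 logical qubit(s).
Number of complete blocks = floor(143 / 28) = 5
Logical qubits = 5 * 1
= 5

5


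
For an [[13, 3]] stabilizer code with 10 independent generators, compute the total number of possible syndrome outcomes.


Each stabilizer generator gives a binary (+1 or -1) measurement outcome.
With 10 independent generators:
Total syndromes = 2^10
= 1024

1024


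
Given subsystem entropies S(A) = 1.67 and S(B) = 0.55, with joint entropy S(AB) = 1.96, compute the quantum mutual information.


I(A:B) = S(A) + S(B) - S(AB)
= 1.67 + 0.55 - 1.96
= 0.2600

0.2600


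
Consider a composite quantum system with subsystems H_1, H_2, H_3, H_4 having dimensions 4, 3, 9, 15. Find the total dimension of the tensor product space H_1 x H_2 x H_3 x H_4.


dim(H_1 x H_2 x H_3 x H_4) = 4 * 3 * 9 * 15
= 12 * 9 * 15
= 108 * 15
= 1620

1620


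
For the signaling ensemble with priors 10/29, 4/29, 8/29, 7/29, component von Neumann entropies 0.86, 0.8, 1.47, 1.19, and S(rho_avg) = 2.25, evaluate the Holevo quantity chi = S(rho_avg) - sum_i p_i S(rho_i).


chi = S(rho) - sum_i p_i * S(rho_i)
Weighted entropy = 10/29 * 0.86 + 4/29 * 0.8 + 8/29 * 1.47 + 7/29 * 1.19
= 1.0997
chi = 2.25 - 1.0997
= 1.1503

1.1503


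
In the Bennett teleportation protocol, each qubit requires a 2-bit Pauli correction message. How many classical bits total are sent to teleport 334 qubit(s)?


Quantum teleportation requires 2 classical bits per qubit teleported.
334 qubit(s) -> 2 * 334 = 668 classical bits

668


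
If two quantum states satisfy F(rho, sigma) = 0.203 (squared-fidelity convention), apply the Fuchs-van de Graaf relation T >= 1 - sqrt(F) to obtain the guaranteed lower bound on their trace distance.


Fuchs-van de Graaf (squared-fidelity convention): 1 - sqrt(F) <= T <= sqrt(1 - F).
Lower bound: T >= 1 - sqrt(F)
sqrt(F) = sqrt(0.203) = 0.4506
T >= 1 - 0.4506
T >= 0.5494

0.5494


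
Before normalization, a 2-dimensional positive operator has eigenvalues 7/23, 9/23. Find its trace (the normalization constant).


tr(M) = sum of eigenvalues
= 7/23 + 9/23
= 16/23
= 0.6957

0.6957


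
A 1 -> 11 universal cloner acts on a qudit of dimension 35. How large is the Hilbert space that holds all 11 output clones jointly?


Output space = H^(tensor 11) where dim(H) = 35
dim = 35^11
= 1225 (after 2 factors)
= 42875 (after 3 factors)
= 1500625 (after 4 factors)
= 52521875 (after 5 factors)
= 1838265625 (after 6 factors)
= 64339296875 (after 7 factors)
= 2251875390625 (after 8 factors)
= 78815638671875 (after 9 factors)
= 2758547353515625 (after 10 factors)
= 96549157373046875 (after 11 factors)
= 96549157373046875

96549157373046875


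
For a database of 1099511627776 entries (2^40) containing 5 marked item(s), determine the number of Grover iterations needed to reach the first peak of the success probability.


After j Grover iterations the success probability is P(j) = sin^2((2j+1)*theta), where sin(theta) = sqrt(k/N).
N = 2^40 = 1099511627776, k = 5
sin(theta) = sqrt(k/N) = 2.1324806e-06
theta = arcsin(sqrt(k/N)) = 2.1324806e-06 rad
P(j) reaches its first maximum when (2j+1)*theta is as close as possible to pi/2, i.e. j = round(pi/(4*theta) - 1/2).
pi/(4*theta) - 1/2 = 368302.1066
(For comparison, the common estimate pi/4 * sqrt(N/k) = 368302.6066; the exact maximiser is used here.)
Optimal iterations = 368302

368302


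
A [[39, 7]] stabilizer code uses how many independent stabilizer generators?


For an [[n,k]] stabilizer code:
Number of stabilizer generators = n - k
= 39 - 7
= 32

32


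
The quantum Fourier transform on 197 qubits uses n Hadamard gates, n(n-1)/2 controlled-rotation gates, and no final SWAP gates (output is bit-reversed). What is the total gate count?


Hadamard gates: 197
Controlled rotations: n*(n-1)/2 = 197*196/2 = 19306
SWAP gates: 0 (omitted)
Total = 197 + 19306
= 19503

19503


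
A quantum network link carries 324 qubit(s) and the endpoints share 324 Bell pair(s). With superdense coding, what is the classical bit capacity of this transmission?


Superdense coding allows 2 classical bits per shared entangled pair.
324 pair(s) -> 2 * 324 = 648 classical bits

648


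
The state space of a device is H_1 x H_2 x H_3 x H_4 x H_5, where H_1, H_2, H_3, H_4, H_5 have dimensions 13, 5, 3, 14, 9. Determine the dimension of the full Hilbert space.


dim(H_1 x H_2 x H_3 x H_4 x H_5) = 13 * 5 * 3 * 14 * 9
= 65 * 3 * 14 * 9
= 195 * 14 * 9
= 2730 * 9
= 24570

24570


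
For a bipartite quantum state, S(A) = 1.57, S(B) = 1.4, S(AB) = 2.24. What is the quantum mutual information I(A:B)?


I(A:B) = S(A) + S(B) - S(AB)
= 1.57 + 1.4 - 2.24
= 0.7300

0.7300


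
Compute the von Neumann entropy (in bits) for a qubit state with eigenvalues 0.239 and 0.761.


S = -p*log2(p) - (1-p)*log2(1-p)
p = 0.2390, 1-p = 0.7610
= -0.2390 * log2(0.2390) - 0.7610 * log2(0.7610)
= -(-0.4935) - (-0.2999)
= 0.7934

0.7934


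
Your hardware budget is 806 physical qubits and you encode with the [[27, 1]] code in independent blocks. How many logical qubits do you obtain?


Each code block uses 27 physical qubits for 1 logical qubit(s).
Number of complete blocks = floor(806 / 27) = 29
Logical qubits = 29 * 1
= 29

29


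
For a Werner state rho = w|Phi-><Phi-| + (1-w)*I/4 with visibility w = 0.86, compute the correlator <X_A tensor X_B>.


|Phi-> = (|00> - |11>)/sqrt(2)
For the pure Bell state, <X_A X_B> = -1 (Bell-state Pauli correlator).
The maximally-mixed part I/4 has tr(I/4 * P tensor P) = 0 for any traceless Pauli P.
So <X_A X_B>_rho = w * (-1) + (1 - w) * 0
= 0.86 * (-1)
= -0.8600

-0.8600
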